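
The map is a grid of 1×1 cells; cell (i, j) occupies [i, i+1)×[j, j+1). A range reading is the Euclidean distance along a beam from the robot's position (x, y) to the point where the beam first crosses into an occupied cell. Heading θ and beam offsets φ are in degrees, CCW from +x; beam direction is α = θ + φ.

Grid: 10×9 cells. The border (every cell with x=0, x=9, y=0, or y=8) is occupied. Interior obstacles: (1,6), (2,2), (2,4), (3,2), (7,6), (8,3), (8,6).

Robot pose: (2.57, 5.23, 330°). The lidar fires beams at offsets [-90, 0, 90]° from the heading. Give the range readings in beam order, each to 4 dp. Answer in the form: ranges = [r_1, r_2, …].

beam 1: φ=-90°, α=240°
  cosα=-0.5000 sinα=-0.8660 | (2,5) | tMaxX 1.1400 tMaxY 0.2656 | tΔX 2.0000 tΔY 1.1547
    t=0.2656 [y] (2,4) — stop
  → r_1 = 0.2656
beam 2: φ=0°, α=330°
  cosα=0.8660 sinα=-0.5000 | (2,5) | tMaxX 0.4965 tMaxY 0.4600 | tΔX 1.1547 tΔY 2.0000
    t=0.4600 [y] (2,4) — stop
  → r_2 = 0.4600
beam 3: φ=90°, α=60°
  cosα=0.5000 sinα=0.8660 | (2,5) | tMaxX 0.8600 tMaxY 0.8891 | tΔX 2.0000 tΔY 1.1547
    t=0.8600 [x] (3,5)
    t=0.8891 [y] (3,6)
    t=2.0438 [y] (3,7)
    t=2.8600 [x] (4,7)
    t=3.1985 [y] (4,8) — stop
  → r_3 = 3.1985

ranges = [0.2656, 0.4600, 3.1985]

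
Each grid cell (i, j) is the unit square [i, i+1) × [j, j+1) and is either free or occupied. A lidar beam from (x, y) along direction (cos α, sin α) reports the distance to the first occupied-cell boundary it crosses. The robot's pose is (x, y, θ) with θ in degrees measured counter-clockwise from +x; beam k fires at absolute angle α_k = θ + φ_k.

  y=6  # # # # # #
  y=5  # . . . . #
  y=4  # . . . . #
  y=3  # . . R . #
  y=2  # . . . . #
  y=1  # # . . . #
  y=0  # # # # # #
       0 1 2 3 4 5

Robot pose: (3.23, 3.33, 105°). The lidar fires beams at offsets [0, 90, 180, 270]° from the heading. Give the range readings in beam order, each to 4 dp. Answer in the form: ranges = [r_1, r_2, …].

beam 1: φ=0°, α=105°
  d=(-0.2588,0.9659)  start (3,3)  tX=0.8887 tY=0.6936  stride 1/|dx|=3.8637 1/|dy|=1.0353
    cross y-line → (3,4), t=0.6936
    cross x-line → (2,4), t=0.8887
    cross y-line → (2,5), t=1.7289
    cross y-line → (2,6), t=2.7642 (wall)
  → r_1 = 2.7642
beam 2: φ=90°, α=195°
  d=(-0.9659,-0.2588)  start (3,3)  tX=0.2381 tY=1.2750  stride 1/|dx|=1.0353 1/|dy|=3.8637
    cross x-line → (2,3), t=0.2381
    cross x-line → (1,3), t=1.2734
    cross y-line → (1,2), t=1.2750
    cross x-line → (0,2), t=2.3087 (wall)
  → r_2 = 2.3087
beam 3: φ=180°, α=285°
  d=(0.2588,-0.9659)  start (3,3)  tX=2.9751 tY=0.3416  stride 1/|dx|=3.8637 1/|dy|=1.0353
    cross y-line → (3,2), t=0.3416
    cross y-line → (3,1), t=1.3769
    cross y-line → (3,0), t=2.4122 (wall)
  → r_3 = 2.4122
beam 4: φ=270°, α=15°
  d=(0.9659,0.2588)  start (3,3)  tX=0.7972 tY=2.5887  stride 1/|dx|=1.0353 1/|dy|=3.8637
    cross x-line → (4,3), t=0.7972
    cross x-line → (5,3), t=1.8324 (wall)
  → r_4 = 1.8324

ranges = [2.7642, 2.3087, 2.4122, 1.8324]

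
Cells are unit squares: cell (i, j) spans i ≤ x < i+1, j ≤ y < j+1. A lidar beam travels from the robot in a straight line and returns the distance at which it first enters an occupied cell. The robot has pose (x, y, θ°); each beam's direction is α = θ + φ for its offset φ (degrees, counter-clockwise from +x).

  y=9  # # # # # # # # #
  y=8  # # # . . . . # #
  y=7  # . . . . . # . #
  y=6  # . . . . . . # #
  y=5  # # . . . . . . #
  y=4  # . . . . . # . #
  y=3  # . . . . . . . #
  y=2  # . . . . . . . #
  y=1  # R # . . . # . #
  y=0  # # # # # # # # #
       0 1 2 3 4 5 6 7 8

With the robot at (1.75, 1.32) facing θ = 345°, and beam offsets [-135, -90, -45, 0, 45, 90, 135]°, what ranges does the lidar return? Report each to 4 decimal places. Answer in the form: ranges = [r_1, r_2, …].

ranges = [0.6400, 0.3313, 0.3695, 0.2588, 0.2887, 7.9509, 1.5000]

beam 1: φ=-135°, α=210°
  dir = (cos 210°, sin 210°) = (-0.8660, -0.5000); from cell (1,1)
  next x-line at t=0.8660, next y-line at t=0.6400; Δt_x=1.1547, Δt_y=2.0000
    y: enter (1,0) at t=0.6400 ← occupied
  → r_1 = 0.6400
beam 2: φ=-90°, α=255°
  dir = (cos 255°, sin 255°) = (-0.2588, -0.9659); from cell (1,1)
  next x-line at t=2.8978, next y-line at t=0.3313; Δt_x=3.8637, Δt_y=1.0353
    y: enter (1,0) at t=0.3313 ← occupied
  → r_2 = 0.3313
beam 3: φ=-45°, α=300°
  dir = (cos 300°, sin 300°) = (0.5000, -0.8660); from cell (1,1)
  next x-line at t=0.5000, next y-line at t=0.3695; Δt_x=2.0000, Δt_y=1.1547
    y: enter (1,0) at t=0.3695 ← occupied
  → r_3 = 0.3695
beam 4: φ=0°, α=345°
  dir = (cos 345°, sin 345°) = (0.9659, -0.2588); from cell (1,1)
  next x-line at t=0.2588, next y-line at t=1.2364; Δt_x=1.0353, Δt_y=3.8637
    x: enter (2,1) at t=0.2588 ← occupied
  → r_4 = 0.2588
beam 5: φ=45°, α=30°
  dir = (cos 30°, sin 30°) = (0.8660, 0.5000); from cell (1,1)
  next x-line at t=0.2887, next y-line at t=1.3600; Δt_x=1.1547, Δt_y=2.0000
    x: enter (2,1) at t=0.2887 ← occupied
  → r_5 = 0.2887
beam 6: φ=90°, α=75°
  dir = (cos 75°, sin 75°) = (0.2588, 0.9659); from cell (1,1)
  next x-line at t=0.9659, next y-line at t=0.7040; Δt_x=3.8637, Δt_y=1.0353
    y: enter (1,2) at t=0.7040
    x: enter (2,2) at t=0.9659
    y: enter (2,3) at t=1.7393
    y: enter (2,4) at t=2.7745
    y: enter (2,5) at t=3.8098
    x: enter (3,5) at t=4.8296
    y: enter (3,6) at t=4.8451
    y: enter (3,7) at t=5.8804
    y: enter (3,8) at t=6.9156
    y: enter (3,9) at t=7.9509 ← occupied
  → r_6 = 7.9509
beam 7: φ=135°, α=120°
  dir = (cos 120°, sin 120°) = (-0.5000, 0.8660); from cell (1,1)
  next x-line at t=1.5000, next y-line at t=0.7852; Δt_x=2.0000, Δt_y=1.1547
    y: enter (1,2) at t=0.7852
    x: enter (0,2) at t=1.5000 ← occupied
  → r_7 = 1.5000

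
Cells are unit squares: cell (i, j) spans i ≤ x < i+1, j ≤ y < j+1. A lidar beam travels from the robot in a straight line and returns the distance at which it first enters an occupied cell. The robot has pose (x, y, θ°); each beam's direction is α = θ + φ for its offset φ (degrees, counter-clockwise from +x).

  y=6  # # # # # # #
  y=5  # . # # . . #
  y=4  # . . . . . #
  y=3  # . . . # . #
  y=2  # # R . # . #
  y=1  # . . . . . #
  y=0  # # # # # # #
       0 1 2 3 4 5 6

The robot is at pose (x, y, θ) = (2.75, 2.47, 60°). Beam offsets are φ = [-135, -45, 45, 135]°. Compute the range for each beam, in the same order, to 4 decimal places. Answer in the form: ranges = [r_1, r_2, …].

beam 1: φ=-135°, α=285°
  d=(0.2588,-0.9659)  start (2,2)  tX=0.9659 tY=0.4866  stride 1/|dx|=3.8637 1/|dy|=1.0353
    cross y-line → (2,1), t=0.4866
    cross x-line → (3,1), t=0.9659
    cross y-line → (3,0), t=1.5219 (wall)
  → r_1 = 1.5219
beam 2: φ=-45°, α=15°
  d=(0.9659,0.2588)  start (2,2)  tX=0.2588 tY=2.0478  stride 1/|dx|=1.0353 1/|dy|=3.8637
    cross x-line → (3,2), t=0.2588
    cross x-line → (4,2), t=1.2941 (wall)
  → r_2 = 1.2941
beam 3: φ=45°, α=105°
  d=(-0.2588,0.9659)  start (2,2)  tX=2.8978 tY=0.5487  stride 1/|dx|=3.8637 1/|dy|=1.0353
    cross y-line → (2,3), t=0.5487
    cross y-line → (2,4), t=1.5840
    cross y-line → (2,5), t=2.6192 (wall)
  → r_3 = 2.6192
beam 4: φ=135°, α=195°
  d=(-0.9659,-0.2588)  start (2,2)  tX=0.7765 tY=1.8159  stride 1/|dx|=1.0353 1/|dy|=3.8637
    cross x-line → (1,2), t=0.7765 (wall)
  → r_4 = 0.7765

ranges = [1.5219, 1.2941, 2.6192, 0.7765]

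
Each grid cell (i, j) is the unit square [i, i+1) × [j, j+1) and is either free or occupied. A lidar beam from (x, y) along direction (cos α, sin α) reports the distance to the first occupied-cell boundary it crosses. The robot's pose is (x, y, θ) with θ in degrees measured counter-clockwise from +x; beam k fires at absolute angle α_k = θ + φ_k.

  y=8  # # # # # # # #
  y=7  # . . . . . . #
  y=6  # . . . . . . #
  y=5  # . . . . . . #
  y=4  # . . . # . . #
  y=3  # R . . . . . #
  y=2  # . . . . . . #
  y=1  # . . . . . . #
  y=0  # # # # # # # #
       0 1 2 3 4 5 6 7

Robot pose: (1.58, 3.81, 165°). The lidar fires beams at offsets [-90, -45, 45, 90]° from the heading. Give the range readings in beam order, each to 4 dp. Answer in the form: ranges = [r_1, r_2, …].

ranges = [4.3378, 1.1600, 0.6697, 2.2409]

beam 1: φ=-90°, α=75°
  d=(0.2588,0.9659)  start (1,3)  tX=1.6228 tY=0.1967  stride 1/|dx|=3.8637 1/|dy|=1.0353
    cross y-line → (1,4), t=0.1967
    cross y-line → (1,5), t=1.2320
    cross x-line → (2,5), t=1.6228
    cross y-line → (2,6), t=2.2673
    cross y-line → (2,7), t=3.3025
    cross y-line → (2,8), t=4.3378 (wall)
  → r_1 = 4.3378
beam 2: φ=-45°, α=120°
  d=(-0.5000,0.8660)  start (1,3)  tX=1.1600 tY=0.2194  stride 1/|dx|=2.0000 1/|dy|=1.1547
    cross y-line → (1,4), t=0.2194
    cross x-line → (0,4), t=1.1600 (wall)
  → r_2 = 1.1600
beam 3: φ=45°, α=210°
  d=(-0.8660,-0.5000)  start (1,3)  tX=0.6697 tY=1.6200  stride 1/|dx|=1.1547 1/|dy|=2.0000
    cross x-line → (0,3), t=0.6697 (wall)
  → r_3 = 0.6697
beam 4: φ=90°, α=255°
  d=(-0.2588,-0.9659)  start (1,3)  tX=2.2409 tY=0.8386  stride 1/|dx|=3.8637 1/|dy|=1.0353
    cross y-line → (1,2), t=0.8386
    cross y-line → (1,1), t=1.8738
    cross x-line → (0,1), t=2.2409 (wall)
  → r_4 = 2.2409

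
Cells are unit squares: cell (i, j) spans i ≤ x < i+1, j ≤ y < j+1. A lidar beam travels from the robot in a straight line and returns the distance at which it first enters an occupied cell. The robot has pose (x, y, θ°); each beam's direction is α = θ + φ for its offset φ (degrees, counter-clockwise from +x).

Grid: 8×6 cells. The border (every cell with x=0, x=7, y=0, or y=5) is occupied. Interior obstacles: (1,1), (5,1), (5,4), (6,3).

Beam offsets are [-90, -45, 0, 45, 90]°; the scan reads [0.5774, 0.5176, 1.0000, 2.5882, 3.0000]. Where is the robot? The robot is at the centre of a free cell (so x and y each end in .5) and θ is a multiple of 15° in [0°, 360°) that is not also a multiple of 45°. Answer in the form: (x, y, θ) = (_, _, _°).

Enumerate (i+0.5, j+0.5, θ) over the 20 free cells and 16 admissible headings. For each, cast all 5 beams and compare to the given ranges.
  (3.5, 4.5, 195°): beam 1 = 0.5176 ≠ 0.5774 ✗
  (6.5, 2.5, 150°): beam 3 = 5.0000 ≠ 1.0000 ✗
  (3.5, 4.5, 75°): beam 1 = 1.5529 ≠ 0.5774 ✗
  (5.5, 3.5, 15°): beam 1 = 1.5529 ≠ 0.5774 ✗
  …
  (3.5, 4.5, 150°): r_1=0.5774, r_2=0.5176, r_3=1.0000, r_4=2.5882, r_5=3.0000 — all match ✓
No second candidate reproduces the full scan.

(x, y, θ) = (3.5, 4.5, 150°)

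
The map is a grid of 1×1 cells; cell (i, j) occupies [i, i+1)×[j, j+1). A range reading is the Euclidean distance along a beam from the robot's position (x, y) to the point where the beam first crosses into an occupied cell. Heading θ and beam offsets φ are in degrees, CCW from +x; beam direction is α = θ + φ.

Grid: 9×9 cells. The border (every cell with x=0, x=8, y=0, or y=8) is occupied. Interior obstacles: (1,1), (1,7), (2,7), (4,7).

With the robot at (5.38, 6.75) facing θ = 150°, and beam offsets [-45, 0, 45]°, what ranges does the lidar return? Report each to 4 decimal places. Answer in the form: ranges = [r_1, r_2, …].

ranges = [1.2941, 0.5000, 4.5345]

beam 1: φ=-45°, α=105°
  d=(-0.2588,0.9659)  start (5,6)  tX=1.4682 tY=0.2588  stride 1/|dx|=3.8637 1/|dy|=1.0353
    cross y-line → (5,7), t=0.2588
    cross y-line → (5,8), t=1.2941 (wall)
  → r_1 = 1.2941
beam 2: φ=0°, α=150°
  d=(-0.8660,0.5000)  start (5,6)  tX=0.4388 tY=0.5000  stride 1/|dx|=1.1547 1/|dy|=2.0000
    cross x-line → (4,6), t=0.4388
    cross y-line → (4,7), t=0.5000 (wall)
  → r_2 = 0.5000
beam 3: φ=45°, α=195°
  d=(-0.9659,-0.2588)  start (5,6)  tX=0.3934 tY=2.8978  stride 1/|dx|=1.0353 1/|dy|=3.8637
    cross x-line → (4,6), t=0.3934
    cross x-line → (3,6), t=1.4287
    cross x-line → (2,6), t=2.4640
    cross y-line → (2,5), t=2.8978
    cross x-line → (1,5), t=3.4992
    cross x-line → (0,5), t=4.5345 (wall)
  → r_3 = 4.5345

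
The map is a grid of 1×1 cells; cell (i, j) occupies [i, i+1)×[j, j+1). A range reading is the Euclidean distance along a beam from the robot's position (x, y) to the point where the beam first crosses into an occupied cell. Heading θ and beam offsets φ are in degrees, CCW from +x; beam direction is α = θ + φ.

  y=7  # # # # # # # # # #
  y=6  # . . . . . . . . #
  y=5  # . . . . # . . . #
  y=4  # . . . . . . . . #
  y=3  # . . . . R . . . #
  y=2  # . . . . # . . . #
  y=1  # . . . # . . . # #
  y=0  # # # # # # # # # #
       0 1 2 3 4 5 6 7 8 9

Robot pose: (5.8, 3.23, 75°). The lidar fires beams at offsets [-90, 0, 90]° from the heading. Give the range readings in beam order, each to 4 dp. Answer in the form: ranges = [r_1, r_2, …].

ranges = [3.3129, 3.9030, 4.9693]

beam 1: φ=-90°, α=345°
  dir = (cos 345°, sin 345°) = (0.9659, -0.2588); from cell (5,3)
  next x-line at t=0.2071, next y-line at t=0.8887; Δt_x=1.0353, Δt_y=3.8637
    x: enter (6,3) at t=0.2071
    y: enter (6,2) at t=0.8887
    x: enter (7,2) at t=1.2423
    x: enter (8,2) at t=2.2776
    x: enter (9,2) at t=3.3129 ← occupied
  → r_1 = 3.3129
beam 2: φ=0°, α=75°
  dir = (cos 75°, sin 75°) = (0.2588, 0.9659); from cell (5,3)
  next x-line at t=0.7727, next y-line at t=0.7972; Δt_x=3.8637, Δt_y=1.0353
    x: enter (6,3) at t=0.7727
    y: enter (6,4) at t=0.7972
    y: enter (6,5) at t=1.8324
    y: enter (6,6) at t=2.8677
    y: enter (6,7) at t=3.9030 ← occupied
  → r_2 = 3.9030
beam 3: φ=90°, α=165°
  dir = (cos 165°, sin 165°) = (-0.9659, 0.2588); from cell (5,3)
  next x-line at t=0.8282, next y-line at t=2.9751; Δt_x=1.0353, Δt_y=3.8637
    x: enter (4,3) at t=0.8282
    x: enter (3,3) at t=1.8635
    x: enter (2,3) at t=2.8988
    y: enter (2,4) at t=2.9751
    x: enter (1,4) at t=3.9340
    x: enter (0,4) at t=4.9693 ← occupied
  → r_3 = 4.9693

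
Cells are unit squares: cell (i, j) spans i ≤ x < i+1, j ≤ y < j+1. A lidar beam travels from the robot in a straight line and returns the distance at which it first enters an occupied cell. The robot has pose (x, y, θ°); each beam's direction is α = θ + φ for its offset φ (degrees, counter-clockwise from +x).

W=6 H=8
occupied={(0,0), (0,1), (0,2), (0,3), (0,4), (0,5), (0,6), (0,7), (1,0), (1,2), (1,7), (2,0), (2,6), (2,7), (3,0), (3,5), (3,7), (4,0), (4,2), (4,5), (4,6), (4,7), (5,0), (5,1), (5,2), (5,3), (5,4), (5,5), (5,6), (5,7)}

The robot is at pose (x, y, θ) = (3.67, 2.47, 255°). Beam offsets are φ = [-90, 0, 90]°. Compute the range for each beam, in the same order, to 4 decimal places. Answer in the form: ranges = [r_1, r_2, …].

beam 1: φ=-90°, α=165°
  direction (-0.9659, 0.2588); cell (3,2); t to first gridline: x 0.6936, y 2.0478 (then +1.0353 / +3.8637)
    (2,2) via x @ 0.6936
    (1,2) via x @ 1.7289  # hit
  → r_1 = 1.7289
beam 2: φ=0°, α=255°
  direction (-0.2588, -0.9659); cell (3,2); t to first gridline: x 2.5887, y 0.4866 (then +3.8637 / +1.0353)
    (3,1) via y @ 0.4866
    (3,0) via y @ 1.5219  # hit
  → r_2 = 1.5219
beam 3: φ=90°, α=345°
  direction (0.9659, -0.2588); cell (3,2); t to first gridline: x 0.3416, y 1.8159 (then +1.0353 / +3.8637)
    (4,2) via x @ 0.3416  # hit
  → r_3 = 0.3416

ranges = [1.7289, 1.5219, 0.3416]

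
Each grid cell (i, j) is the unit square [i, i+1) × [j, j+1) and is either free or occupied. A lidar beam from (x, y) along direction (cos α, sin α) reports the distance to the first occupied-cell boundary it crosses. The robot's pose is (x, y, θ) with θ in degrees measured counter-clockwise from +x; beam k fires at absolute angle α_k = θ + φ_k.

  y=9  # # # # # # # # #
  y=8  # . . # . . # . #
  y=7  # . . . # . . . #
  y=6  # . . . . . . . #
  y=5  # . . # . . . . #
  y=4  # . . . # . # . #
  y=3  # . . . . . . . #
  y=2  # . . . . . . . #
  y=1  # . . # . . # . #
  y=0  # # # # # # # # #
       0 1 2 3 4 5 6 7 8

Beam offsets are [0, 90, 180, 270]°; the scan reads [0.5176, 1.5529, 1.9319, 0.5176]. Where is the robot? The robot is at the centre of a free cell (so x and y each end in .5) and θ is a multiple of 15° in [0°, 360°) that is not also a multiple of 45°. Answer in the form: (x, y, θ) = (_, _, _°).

(x, y, θ) = (1.5, 1.5, 285°)

Enumerate (i+0.5, j+0.5, θ) over the 48 free cells and 16 admissible headings. For each, cast all 4 beams and compare to the given ranges.
  (4.5, 6.5, 240°): beam 1 = 1.0000 ≠ 0.5176 ✗
  (7.5, 1.5, 195°): beam 2 = 0.5176 ≠ 1.5529 ✗
  (1.5, 2.5, 60°): beam 1 = 3.0000 ≠ 0.5176 ✗
  …
  (1.5, 1.5, 285°): r_1=0.5176, r_2=1.5529, r_3=1.9319, r_4=0.5176 — all match ✓
No second candidate reproduces the full scan.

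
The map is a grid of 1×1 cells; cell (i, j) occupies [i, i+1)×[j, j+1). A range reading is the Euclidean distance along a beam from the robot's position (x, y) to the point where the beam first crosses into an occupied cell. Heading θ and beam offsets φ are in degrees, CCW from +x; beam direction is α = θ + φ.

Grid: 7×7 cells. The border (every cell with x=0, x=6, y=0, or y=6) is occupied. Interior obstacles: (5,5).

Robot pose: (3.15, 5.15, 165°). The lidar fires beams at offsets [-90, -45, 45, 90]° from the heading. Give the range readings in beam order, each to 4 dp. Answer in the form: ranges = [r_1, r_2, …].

beam 1: φ=-90°, α=75°
  d=(0.2588,0.9659)  start (3,5)  tX=3.2841 tY=0.8800  stride 1/|dx|=3.8637 1/|dy|=1.0353
    cross y-line → (3,6), t=0.8800 (wall)
  → r_1 = 0.8800
beam 2: φ=-45°, α=120°
  d=(-0.5000,0.8660)  start (3,5)  tX=0.3000 tY=0.9815  stride 1/|dx|=2.0000 1/|dy|=1.1547
    cross x-line → (2,5), t=0.3000
    cross y-line → (2,6), t=0.9815 (wall)
  → r_2 = 0.9815
beam 3: φ=45°, α=210°
  d=(-0.8660,-0.5000)  start (3,5)  tX=0.1732 tY=0.3000  stride 1/|dx|=1.1547 1/|dy|=2.0000
    cross x-line → (2,5), t=0.1732
    cross y-line → (2,4), t=0.3000
    cross x-line → (1,4), t=1.3279
    cross y-line → (1,3), t=2.3000
    cross x-line → (0,3), t=2.4826 (wall)
  → r_3 = 2.4826
beam 4: φ=90°, α=255°
  d=(-0.2588,-0.9659)  start (3,5)  tX=0.5796 tY=0.1553  stride 1/|dx|=3.8637 1/|dy|=1.0353
    cross y-line → (3,4), t=0.1553
    cross x-line → (2,4), t=0.5796
    cross y-line → (2,3), t=1.1906
    cross y-line → (2,2), t=2.2258
    cross y-line → (2,1), t=3.2611
    cross y-line → (2,0), t=4.2964 (wall)
  → r_4 = 4.2964

ranges = [0.8800, 0.9815, 2.4826, 4.2964]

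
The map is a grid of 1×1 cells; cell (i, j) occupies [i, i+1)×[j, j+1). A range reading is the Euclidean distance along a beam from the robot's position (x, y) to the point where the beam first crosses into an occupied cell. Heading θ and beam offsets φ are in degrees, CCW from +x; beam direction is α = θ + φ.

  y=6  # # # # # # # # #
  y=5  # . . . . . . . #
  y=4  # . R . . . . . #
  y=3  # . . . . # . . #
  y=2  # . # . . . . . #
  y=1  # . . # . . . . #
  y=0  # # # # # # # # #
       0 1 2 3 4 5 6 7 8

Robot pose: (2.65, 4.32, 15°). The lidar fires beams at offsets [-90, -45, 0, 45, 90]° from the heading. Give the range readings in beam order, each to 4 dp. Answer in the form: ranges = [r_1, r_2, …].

beam 1: φ=-90°, α=285°
  direction (0.2588, -0.9659); cell (2,4); t to first gridline: x 1.3523, y 0.3313 (then +3.8637 / +1.0353)
    (2,3) via y @ 0.3313
    (3,3) via x @ 1.3523
    (3,2) via y @ 1.3666
    (3,1) via y @ 2.4018  # hit
  → r_1 = 2.4018
beam 2: φ=-45°, α=330°
  direction (0.8660, -0.5000); cell (2,4); t to first gridline: x 0.4041, y 0.6400 (then +1.1547 / +2.0000)
    (3,4) via x @ 0.4041
    (3,3) via y @ 0.6400
    (4,3) via x @ 1.5588
    (4,2) via y @ 2.6400
    (5,2) via x @ 2.7135
    (6,2) via x @ 3.8682
    (6,1) via y @ 4.6400
    (7,1) via x @ 5.0229
    (8,1) via x @ 6.1776  # hit
  → r_2 = 6.1776
beam 3: φ=0°, α=15°
  direction (0.9659, 0.2588); cell (2,4); t to first gridline: x 0.3623, y 2.6273 (then +1.0353 / +3.8637)
    (3,4) via x @ 0.3623
    (4,4) via x @ 1.3976
    (5,4) via x @ 2.4329
    (5,5) via y @ 2.6273
    (6,5) via x @ 3.4682
    (7,5) via x @ 4.5035
    (8,5) via x @ 5.5387  # hit
  → r_3 = 5.5387
beam 4: φ=45°, α=60°
  direction (0.5000, 0.8660); cell (2,4); t to first gridline: x 0.7000, y 0.7852 (then +2.0000 / +1.1547)
    (3,4) via x @ 0.7000
    (3,5) via y @ 0.7852
    (3,6) via y @ 1.9399  # hit
  → r_4 = 1.9399
beam 5: φ=90°, α=105°
  direction (-0.2588, 0.9659); cell (2,4); t to first gridline: x 2.5114, y 0.7040 (then +3.8637 / +1.0353)
    (2,5) via y @ 0.7040
    (2,6) via y @ 1.7393  # hit
  → r_5 = 1.7393

ranges = [2.4018, 6.1776, 5.5387, 1.9399, 1.7393]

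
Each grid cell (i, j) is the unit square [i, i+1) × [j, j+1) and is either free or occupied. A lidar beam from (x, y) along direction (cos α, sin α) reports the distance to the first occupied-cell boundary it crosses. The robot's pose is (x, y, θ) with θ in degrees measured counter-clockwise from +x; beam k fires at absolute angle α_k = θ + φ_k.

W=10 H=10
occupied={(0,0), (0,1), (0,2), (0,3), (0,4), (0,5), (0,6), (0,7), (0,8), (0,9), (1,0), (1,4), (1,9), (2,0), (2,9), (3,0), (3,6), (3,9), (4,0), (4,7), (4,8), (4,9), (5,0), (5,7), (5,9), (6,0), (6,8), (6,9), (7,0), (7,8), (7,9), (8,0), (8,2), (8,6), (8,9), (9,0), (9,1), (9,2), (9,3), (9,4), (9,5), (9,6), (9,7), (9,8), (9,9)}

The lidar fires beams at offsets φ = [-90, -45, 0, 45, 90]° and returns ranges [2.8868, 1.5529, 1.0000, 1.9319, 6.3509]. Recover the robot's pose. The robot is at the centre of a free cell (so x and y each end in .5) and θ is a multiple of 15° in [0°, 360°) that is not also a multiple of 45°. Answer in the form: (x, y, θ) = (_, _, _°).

Enumerate (i+0.5, j+0.5, θ) over the 55 free cells and 16 admissible headings. For each, cast all 5 beams and compare to the given ranges.
  (7.5, 3.5, 105°): beam 1 = 1.5529 ≠ 2.8868 ✗
  (1.5, 2.5, 60°): beam 1 = 3.0000 ≠ 2.8868 ✗
  (7.5, 6.5, 105°): beam 1 = 0.5176 ≠ 2.8868 ✗
  (1.5, 6.5, 150°): beam 2 = 1.9319 ≠ 1.5529 ✗
  …
  (6.5, 6.5, 120°): r_1=2.8868, r_2=1.5529, r_3=1.0000, r_4=1.9319, r_5=6.3509 — all match ✓
Only this pose fits every beam.

(x, y, θ) = (6.5, 6.5, 120°)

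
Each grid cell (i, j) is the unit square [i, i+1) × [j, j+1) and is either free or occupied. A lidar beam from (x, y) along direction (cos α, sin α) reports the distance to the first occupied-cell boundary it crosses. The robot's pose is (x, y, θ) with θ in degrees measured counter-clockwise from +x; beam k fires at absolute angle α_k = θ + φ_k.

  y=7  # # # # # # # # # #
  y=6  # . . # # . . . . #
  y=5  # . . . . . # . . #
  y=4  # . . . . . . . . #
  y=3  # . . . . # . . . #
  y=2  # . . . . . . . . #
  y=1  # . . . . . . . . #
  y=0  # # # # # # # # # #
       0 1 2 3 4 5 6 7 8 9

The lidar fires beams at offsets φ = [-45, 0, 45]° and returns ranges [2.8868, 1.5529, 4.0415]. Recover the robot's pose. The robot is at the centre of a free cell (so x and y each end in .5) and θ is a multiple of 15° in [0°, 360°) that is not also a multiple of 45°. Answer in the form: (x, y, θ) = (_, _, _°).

(x, y, θ) = (4.5, 4.5, 105°)

Enumerate (i+0.5, j+0.5, θ) over the 44 free cells and 16 admissible headings. For each, cast all 3 beams and compare to the given ranges.
  (1.5, 5.5, 285°): beam 1 = 1.0000 ≠ 2.8868 ✗
  (5.5, 5.5, 75°): beam 1 = 0.5774 ≠ 2.8868 ✗
  (7.5, 4.5, 150°): beam 1 = 2.5882 ≠ 2.8868 ✗
  (2.5, 2.5, 255°): beam 1 = 1.7321 ≠ 2.8868 ✗
  …
  (4.5, 4.5, 105°): r_1=2.8868, r_2=1.5529, r_3=4.0415 — all match ✓
Only this pose fits every beam.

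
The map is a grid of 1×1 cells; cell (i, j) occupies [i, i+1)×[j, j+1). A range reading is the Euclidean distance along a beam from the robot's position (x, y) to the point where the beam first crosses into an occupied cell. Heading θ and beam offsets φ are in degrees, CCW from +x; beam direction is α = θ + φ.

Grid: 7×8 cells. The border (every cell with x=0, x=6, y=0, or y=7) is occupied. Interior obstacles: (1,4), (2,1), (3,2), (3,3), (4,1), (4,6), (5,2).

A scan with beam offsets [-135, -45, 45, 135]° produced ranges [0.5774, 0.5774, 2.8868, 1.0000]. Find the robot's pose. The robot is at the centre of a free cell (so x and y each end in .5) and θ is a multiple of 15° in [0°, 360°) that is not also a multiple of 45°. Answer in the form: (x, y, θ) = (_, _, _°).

(x, y, θ) = (1.5, 5.5, 345°)

Enumerate (i+0.5, j+0.5, θ) over the 23 free cells and 16 admissible headings. For each, cast all 4 beams and compare to the given ranges.
  (2.5, 3.5, 300°): beam 1 = 1.5529 ≠ 0.5774 ✗
  (1.5, 1.5, 120°): beam 1 = 0.5176 ≠ 0.5774 ✗
  (5.5, 5.5, 60°): beam 1 = 1.9319 ≠ 0.5774 ✗
  …
  (1.5, 5.5, 345°): r_1=0.5774, r_2=0.5774, r_3=2.8868, r_4=1.0000 — all match ✓
Unique over the lattice → pose = (1.5, 5.5, 345°).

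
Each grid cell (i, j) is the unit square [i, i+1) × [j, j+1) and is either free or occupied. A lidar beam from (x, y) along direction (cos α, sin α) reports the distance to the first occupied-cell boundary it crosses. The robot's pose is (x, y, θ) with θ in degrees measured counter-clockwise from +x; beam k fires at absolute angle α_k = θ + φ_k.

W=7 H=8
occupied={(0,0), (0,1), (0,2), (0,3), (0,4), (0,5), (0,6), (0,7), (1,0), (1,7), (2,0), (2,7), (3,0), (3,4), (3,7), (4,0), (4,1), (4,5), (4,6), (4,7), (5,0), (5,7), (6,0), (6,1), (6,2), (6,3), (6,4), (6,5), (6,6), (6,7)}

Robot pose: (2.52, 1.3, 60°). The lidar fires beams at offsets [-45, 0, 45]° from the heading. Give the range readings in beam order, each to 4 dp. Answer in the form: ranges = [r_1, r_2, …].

ranges = [1.5322, 4.2724, 5.8728]

beam 1: φ=-45°, α=15°
  dir = (cos 15°, sin 15°) = (0.9659, 0.2588); from cell (2,1)
  next x-line at t=0.4969, next y-line at t=2.7046; Δt_x=1.0353, Δt_y=3.8637
    x: enter (3,1) at t=0.4969
    x: enter (4,1) at t=1.5322 ← occupied
  → r_1 = 1.5322
beam 2: φ=0°, α=60°
  dir = (cos 60°, sin 60°) = (0.5000, 0.8660); from cell (2,1)
  next x-line at t=0.9600, next y-line at t=0.8083; Δt_x=2.0000, Δt_y=1.1547
    y: enter (2,2) at t=0.8083
    x: enter (3,2) at t=0.9600
    y: enter (3,3) at t=1.9630
    x: enter (4,3) at t=2.9600
    y: enter (4,4) at t=3.1177
    y: enter (4,5) at t=4.2724 ← occupied
  → r_2 = 4.2724
beam 3: φ=45°, α=105°
  dir = (cos 105°, sin 105°) = (-0.2588, 0.9659); from cell (2,1)
  next x-line at t=2.0091, next y-line at t=0.7247; Δt_x=3.8637, Δt_y=1.0353
    y: enter (2,2) at t=0.7247
    y: enter (2,3) at t=1.7600
    x: enter (1,3) at t=2.0091
    y: enter (1,4) at t=2.7952
    y: enter (1,5) at t=3.8305
    y: enter (1,6) at t=4.8658
    x: enter (0,6) at t=5.8728 ← occupied
  → r_3 = 5.8728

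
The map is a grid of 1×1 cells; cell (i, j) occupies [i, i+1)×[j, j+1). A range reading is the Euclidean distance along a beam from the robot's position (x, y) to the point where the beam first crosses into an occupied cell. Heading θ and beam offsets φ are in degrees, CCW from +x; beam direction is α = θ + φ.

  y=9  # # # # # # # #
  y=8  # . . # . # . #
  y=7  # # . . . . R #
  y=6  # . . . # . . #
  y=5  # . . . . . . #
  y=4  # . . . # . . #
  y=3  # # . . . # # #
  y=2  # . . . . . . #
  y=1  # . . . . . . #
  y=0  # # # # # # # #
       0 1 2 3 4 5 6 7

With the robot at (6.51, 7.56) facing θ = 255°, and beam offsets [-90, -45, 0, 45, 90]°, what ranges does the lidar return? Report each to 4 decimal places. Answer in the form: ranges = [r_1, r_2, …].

ranges = [2.5985, 1.7436, 3.6856, 0.9800, 0.5073]

beam 1: φ=-90°, α=165°
  cosα=-0.9659 sinα=0.2588 | (6,7) | tMaxX 0.5280 tMaxY 1.7000 | tΔX 1.0353 tΔY 3.8637
    t=0.5280 [x] (5,7)
    t=1.5633 [x] (4,7)
    t=1.7000 [y] (4,8)
    t=2.5985 [x] (3,8) — stop
  → r_1 = 2.5985
beam 2: φ=-45°, α=210°
  cosα=-0.8660 sinα=-0.5000 | (6,7) | tMaxX 0.5889 tMaxY 1.1200 | tΔX 1.1547 tΔY 2.0000
    t=0.5889 [x] (5,7)
    t=1.1200 [y] (5,6)
    t=1.7436 [x] (4,6) — stop
  → r_2 = 1.7436
beam 3: φ=0°, α=255°
  cosα=-0.2588 sinα=-0.9659 | (6,7) | tMaxX 1.9705 tMaxY 0.5798 | tΔX 3.8637 tΔY 1.0353
    t=0.5798 [y] (6,6)
    t=1.6150 [y] (6,5)
    t=1.9705 [x] (5,5)
    t=2.6503 [y] (5,4)
    t=3.6856 [y] (5,3) — stop
  → r_3 = 3.6856
beam 4: φ=45°, α=300°
  cosα=0.5000 sinα=-0.8660 | (6,7) | tMaxX 0.9800 tMaxY 0.6466 | tΔX 2.0000 tΔY 1.1547
    t=0.6466 [y] (6,6)
    t=0.9800 [x] (7,6) — stop
  → r_4 = 0.9800
beam 5: φ=90°, α=345°
  cosα=0.9659 sinα=-0.2588 | (6,7) | tMaxX 0.5073 tMaxY 2.1637 | tΔX 1.0353 tΔY 3.8637
    t=0.5073 [x] (7,7) — stop
  → r_5 = 0.5073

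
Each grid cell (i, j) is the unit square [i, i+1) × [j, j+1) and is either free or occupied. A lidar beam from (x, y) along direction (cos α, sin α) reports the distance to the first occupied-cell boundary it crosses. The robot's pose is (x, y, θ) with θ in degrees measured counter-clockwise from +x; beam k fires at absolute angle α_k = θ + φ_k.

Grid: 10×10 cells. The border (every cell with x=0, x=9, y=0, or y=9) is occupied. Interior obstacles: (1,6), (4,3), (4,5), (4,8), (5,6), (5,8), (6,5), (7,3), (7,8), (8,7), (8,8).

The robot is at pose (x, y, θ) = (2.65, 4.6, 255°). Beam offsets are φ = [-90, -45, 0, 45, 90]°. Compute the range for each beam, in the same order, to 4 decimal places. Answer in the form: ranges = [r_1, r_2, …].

ranges = [1.7082, 1.9053, 3.7270, 4.1569, 2.3182]

beam 1: φ=-90°, α=165°
  direction (-0.9659, 0.2588); cell (2,4); t to first gridline: x 0.6729, y 1.5455 (then +1.0353 / +3.8637)
    (1,4) via x @ 0.6729
    (1,5) via y @ 1.5455
    (0,5) via x @ 1.7082  # hit
  → r_1 = 1.7082
beam 2: φ=-45°, α=210°
  direction (-0.8660, -0.5000); cell (2,4); t to first gridline: x 0.7506, y 1.2000 (then +1.1547 / +2.0000)
    (1,4) via x @ 0.7506
    (1,3) via y @ 1.2000
    (0,3) via x @ 1.9053  # hit
  → r_2 = 1.9053
beam 3: φ=0°, α=255°
  direction (-0.2588, -0.9659); cell (2,4); t to first gridline: x 2.5114, y 0.6212 (then +3.8637 / +1.0353)
    (2,3) via y @ 0.6212
    (2,2) via y @ 1.6564
    (1,2) via x @ 2.5114
    (1,1) via y @ 2.6917
    (1,0) via y @ 3.7270  # hit
  → r_3 = 3.7270
beam 4: φ=45°, α=300°
  direction (0.5000, -0.8660); cell (2,4); t to first gridline: x 0.7000, y 0.6928 (then +2.0000 / +1.1547)
    (2,3) via y @ 0.6928
    (3,3) via x @ 0.7000
    (3,2) via y @ 1.8475
    (4,2) via x @ 2.7000
    (4,1) via y @ 3.0022
    (4,0) via y @ 4.1569  # hit
  → r_4 = 4.1569
beam 5: φ=90°, α=345°
  direction (0.9659, -0.2588); cell (2,4); t to first gridline: x 0.3623, y 2.3182 (then +1.0353 / +3.8637)
    (3,4) via x @ 0.3623
    (4,4) via x @ 1.3976
    (4,3) via y @ 2.3182  # hit
  → r_5 = 2.3182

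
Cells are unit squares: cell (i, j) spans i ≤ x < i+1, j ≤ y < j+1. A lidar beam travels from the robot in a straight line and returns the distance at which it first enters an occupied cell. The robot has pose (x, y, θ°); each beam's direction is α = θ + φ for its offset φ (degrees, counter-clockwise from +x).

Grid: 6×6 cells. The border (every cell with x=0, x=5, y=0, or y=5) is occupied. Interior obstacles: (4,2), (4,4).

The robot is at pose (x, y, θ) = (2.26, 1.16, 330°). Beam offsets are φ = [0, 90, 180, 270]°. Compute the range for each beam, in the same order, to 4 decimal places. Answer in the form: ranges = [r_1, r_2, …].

beam 1: φ=0°, α=330°
  d=(0.8660,-0.5000)  start (2,1)  tX=0.8545 tY=0.3200  stride 1/|dx|=1.1547 1/|dy|=2.0000
    cross y-line → (2,0), t=0.3200 (wall)
  → r_1 = 0.3200
beam 2: φ=90°, α=60°
  d=(0.5000,0.8660)  start (2,1)  tX=1.4800 tY=0.9699  stride 1/|dx|=2.0000 1/|dy|=1.1547
    cross y-line → (2,2), t=0.9699
    cross x-line → (3,2), t=1.4800
    cross y-line → (3,3), t=2.1246
    cross y-line → (3,4), t=3.2793
    cross x-line → (4,4), t=3.4800 (wall)
  → r_2 = 3.4800
beam 3: φ=180°, α=150°
  d=(-0.8660,0.5000)  start (2,1)  tX=0.3002 tY=1.6800  stride 1/|dx|=1.1547 1/|dy|=2.0000
    cross x-line → (1,1), t=0.3002
    cross x-line → (0,1), t=1.4549 (wall)
  → r_3 = 1.4549
beam 4: φ=270°, α=240°
  d=(-0.5000,-0.8660)  start (2,1)  tX=0.5200 tY=0.1848  stride 1/|dx|=2.0000 1/|dy|=1.1547
    cross y-line → (2,0), t=0.1848 (wall)
  → r_4 = 0.1848

ranges = [0.3200, 3.4800, 1.4549, 0.1848]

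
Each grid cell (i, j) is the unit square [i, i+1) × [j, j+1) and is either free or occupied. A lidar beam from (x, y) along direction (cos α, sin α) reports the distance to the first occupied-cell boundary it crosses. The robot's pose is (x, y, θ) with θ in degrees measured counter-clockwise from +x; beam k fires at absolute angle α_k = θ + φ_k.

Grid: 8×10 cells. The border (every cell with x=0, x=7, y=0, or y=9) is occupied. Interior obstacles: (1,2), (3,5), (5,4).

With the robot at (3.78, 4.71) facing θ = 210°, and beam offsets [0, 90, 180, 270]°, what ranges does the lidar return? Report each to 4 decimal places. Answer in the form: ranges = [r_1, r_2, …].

ranges = [3.2101, 4.2839, 3.7181, 0.3349]

beam 1: φ=0°, α=210°
  cosα=-0.8660 sinα=-0.5000 | (3,4) | tMaxX 0.9007 tMaxY 1.4200 | tΔX 1.1547 tΔY 2.0000
    t=0.9007 [x] (2,4)
    t=1.4200 [y] (2,3)
    t=2.0554 [x] (1,3)
    t=3.2101 [x] (0,3) — stop
  → r_1 = 3.2101
beam 2: φ=90°, α=300°
  cosα=0.5000 sinα=-0.8660 | (3,4) | tMaxX 0.4400 tMaxY 0.8198 | tΔX 2.0000 tΔY 1.1547
    t=0.4400 [x] (4,4)
    t=0.8198 [y] (4,3)
    t=1.9745 [y] (4,2)
    t=2.4400 [x] (5,2)
    t=3.1292 [y] (5,1)
    t=4.2839 [y] (5,0) — stop
  → r_2 = 4.2839
beam 3: φ=180°, α=30°
  cosα=0.8660 sinα=0.5000 | (3,4) | tMaxX 0.2540 tMaxY 0.5800 | tΔX 1.1547 tΔY 2.0000
    t=0.2540 [x] (4,4)
    t=0.5800 [y] (4,5)
    t=1.4087 [x] (5,5)
    t=2.5634 [x] (6,5)
    t=2.5800 [y] (6,6)
    t=3.7181 [x] (7,6) — stop
  → r_3 = 3.7181
beam 4: φ=270°, α=120°
  cosα=-0.5000 sinα=0.8660 | (3,4) | tMaxX 1.5600 tMaxY 0.3349 | tΔX 2.0000 tΔY 1.1547
    t=0.3349 [y] (3,5) — stop
  → r_4 = 0.3349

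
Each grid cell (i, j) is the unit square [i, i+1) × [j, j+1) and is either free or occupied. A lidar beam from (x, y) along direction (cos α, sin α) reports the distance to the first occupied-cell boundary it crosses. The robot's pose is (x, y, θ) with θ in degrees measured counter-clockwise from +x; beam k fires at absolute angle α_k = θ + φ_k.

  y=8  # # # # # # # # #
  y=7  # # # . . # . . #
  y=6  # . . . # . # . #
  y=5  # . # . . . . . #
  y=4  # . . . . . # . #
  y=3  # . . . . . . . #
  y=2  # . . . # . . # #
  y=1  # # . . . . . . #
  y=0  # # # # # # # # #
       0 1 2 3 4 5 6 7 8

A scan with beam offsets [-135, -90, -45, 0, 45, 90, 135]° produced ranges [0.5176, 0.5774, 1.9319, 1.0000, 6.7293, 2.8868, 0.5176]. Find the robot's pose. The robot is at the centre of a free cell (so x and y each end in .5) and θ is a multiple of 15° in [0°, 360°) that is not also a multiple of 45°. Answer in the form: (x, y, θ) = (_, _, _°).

(x, y, θ) = (7.5, 3.5, 120°)

Enumerate (i+0.5, j+0.5, θ) over the 39 free cells and 16 admissible headings. For each, cast all 7 beams and compare to the given ranges.
  (2.5, 2.5, 105°): beam 1 = 3.0000 ≠ 0.5176 ✗
  (6.5, 5.5, 120°): beam 1 = 1.5529 ≠ 0.5176 ✗
  (4.5, 3.5, 195°): beam 1 = 3.0000 ≠ 0.5176 ✗
  (4.5, 7.5, 60°): beam 3 = 0.5176 ≠ 1.9319 ✗
  (6.5, 7.5, 75°): beam 1 = 0.5774 ≠ 0.5176 ✗
  …
  (7.5, 3.5, 120°): r_1=0.5176, r_2=0.5774, r_3=1.9319, r_4=1.0000, r_5=6.7293, r_6=2.8868, r_7=0.5176 — all match ✓
Only this pose fits every beam.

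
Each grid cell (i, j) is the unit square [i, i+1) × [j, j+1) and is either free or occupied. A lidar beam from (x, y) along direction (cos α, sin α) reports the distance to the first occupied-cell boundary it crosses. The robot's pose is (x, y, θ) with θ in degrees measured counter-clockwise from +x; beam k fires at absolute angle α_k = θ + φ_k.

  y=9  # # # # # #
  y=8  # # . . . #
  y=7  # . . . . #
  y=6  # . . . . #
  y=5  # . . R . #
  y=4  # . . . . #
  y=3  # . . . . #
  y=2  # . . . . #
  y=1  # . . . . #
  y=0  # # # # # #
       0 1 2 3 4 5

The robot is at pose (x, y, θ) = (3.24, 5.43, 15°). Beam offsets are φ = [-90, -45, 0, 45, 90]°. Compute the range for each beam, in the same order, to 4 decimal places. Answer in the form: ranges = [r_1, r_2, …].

ranges = [4.5863, 2.0323, 1.8221, 3.5200, 3.6959]

beam 1: φ=-90°, α=285°
  d=(0.2588,-0.9659)  start (3,5)  tX=2.9364 tY=0.4452  stride 1/|dx|=3.8637 1/|dy|=1.0353
    cross y-line → (3,4), t=0.4452
    cross y-line → (3,3), t=1.4804
    cross y-line → (3,2), t=2.5157
    cross x-line → (4,2), t=2.9364
    cross y-line → (4,1), t=3.5510
    cross y-line → (4,0), t=4.5863 (wall)
  → r_1 = 4.5863
beam 2: φ=-45°, α=330°
  d=(0.8660,-0.5000)  start (3,5)  tX=0.8776 tY=0.8600  stride 1/|dx|=1.1547 1/|dy|=2.0000
    cross y-line → (3,4), t=0.8600
    cross x-line → (4,4), t=0.8776
    cross x-line → (5,4), t=2.0323 (wall)
  → r_2 = 2.0323
beam 3: φ=0°, α=15°
  d=(0.9659,0.2588)  start (3,5)  tX=0.7868 tY=2.2023  stride 1/|dx|=1.0353 1/|dy|=3.8637
    cross x-line → (4,5), t=0.7868
    cross x-line → (5,5), t=1.8221 (wall)
  → r_3 = 1.8221
beam 4: φ=45°, α=60°
  d=(0.5000,0.8660)  start (3,5)  tX=1.5200 tY=0.6582  stride 1/|dx|=2.0000 1/|dy|=1.1547
    cross y-line → (3,6), t=0.6582
    cross x-line → (4,6), t=1.5200
    cross y-line → (4,7), t=1.8129
    cross y-line → (4,8), t=2.9676
    cross x-line → (5,8), t=3.5200 (wall)
  → r_4 = 3.5200
beam 5: φ=90°, α=105°
  d=(-0.2588,0.9659)  start (3,5)  tX=0.9273 tY=0.5901  stride 1/|dx|=3.8637 1/|dy|=1.0353
    cross y-line → (3,6), t=0.5901
    cross x-line → (2,6), t=0.9273
    cross y-line → (2,7), t=1.6254
    cross y-line → (2,8), t=2.6607
    cross y-line → (2,9), t=3.6959 (wall)
  → r_5 = 3.6959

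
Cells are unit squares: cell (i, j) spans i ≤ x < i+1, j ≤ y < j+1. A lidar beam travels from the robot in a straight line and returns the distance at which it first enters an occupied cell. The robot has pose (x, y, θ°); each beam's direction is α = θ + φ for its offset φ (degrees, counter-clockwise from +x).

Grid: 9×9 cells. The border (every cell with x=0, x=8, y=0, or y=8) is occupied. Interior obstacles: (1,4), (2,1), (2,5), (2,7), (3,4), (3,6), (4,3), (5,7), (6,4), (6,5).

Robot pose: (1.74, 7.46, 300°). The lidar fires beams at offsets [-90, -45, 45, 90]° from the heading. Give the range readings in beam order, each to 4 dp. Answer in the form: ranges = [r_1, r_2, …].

beam 1: φ=-90°, α=210°
  dir = (cos 210°, sin 210°) = (-0.8660, -0.5000); from cell (1,7)
  next x-line at t=0.8545, next y-line at t=0.9200; Δt_x=1.1547, Δt_y=2.0000
    x: enter (0,7) at t=0.8545 ← occupied
  → r_1 = 0.8545
beam 2: φ=-45°, α=255°
  dir = (cos 255°, sin 255°) = (-0.2588, -0.9659); from cell (1,7)
  next x-line at t=2.8591, next y-line at t=0.4762; Δt_x=3.8637, Δt_y=1.0353
    y: enter (1,6) at t=0.4762
    y: enter (1,5) at t=1.5115
    y: enter (1,4) at t=2.5468 ← occupied
  → r_2 = 2.5468
beam 3: φ=45°, α=345°
  dir = (cos 345°, sin 345°) = (0.9659, -0.2588); from cell (1,7)
  next x-line at t=0.2692, next y-line at t=1.7773; Δt_x=1.0353, Δt_y=3.8637
    x: enter (2,7) at t=0.2692 ← occupied
  → r_3 = 0.2692
beam 4: φ=90°, α=30°
  dir = (cos 30°, sin 30°) = (0.8660, 0.5000); from cell (1,7)
  next x-line at t=0.3002, next y-line at t=1.0800; Δt_x=1.1547, Δt_y=2.0000
    x: enter (2,7) at t=0.3002 ← occupied
  → r_4 = 0.3002

ranges = [0.8545, 2.5468, 0.2692, 0.3002]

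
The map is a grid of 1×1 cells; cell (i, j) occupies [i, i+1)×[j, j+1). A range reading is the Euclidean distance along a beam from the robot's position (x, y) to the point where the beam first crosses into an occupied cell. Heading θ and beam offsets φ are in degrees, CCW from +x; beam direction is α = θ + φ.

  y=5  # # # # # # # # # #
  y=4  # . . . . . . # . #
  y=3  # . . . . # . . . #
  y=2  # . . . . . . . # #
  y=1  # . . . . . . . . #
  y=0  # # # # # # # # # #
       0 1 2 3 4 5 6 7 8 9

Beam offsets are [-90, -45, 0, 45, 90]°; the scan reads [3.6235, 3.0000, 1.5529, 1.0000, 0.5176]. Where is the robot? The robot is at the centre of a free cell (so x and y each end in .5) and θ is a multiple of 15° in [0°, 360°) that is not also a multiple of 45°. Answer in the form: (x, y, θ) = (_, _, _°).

The pose lattice has 29·16 = 464 candidates. Test each by forward raycasting.
  (1.5, 2.5, 30°): beam 1 = 1.7321 ≠ 3.6235 ✗
  (5.5, 4.5, 120°): beam 1 = 1.0000 ≠ 3.6235 ✗
  (2.5, 3.5, 120°): beam 1 = 3.0000 ≠ 3.6235 ✗
  …
  (2.5, 1.5, 165°): r_1=3.6235, r_2=3.0000, r_3=1.5529, r_4=1.0000, r_5=0.5176 — all match ✓
Only this pose fits every beam.

(x, y, θ) = (2.5, 1.5, 165°)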